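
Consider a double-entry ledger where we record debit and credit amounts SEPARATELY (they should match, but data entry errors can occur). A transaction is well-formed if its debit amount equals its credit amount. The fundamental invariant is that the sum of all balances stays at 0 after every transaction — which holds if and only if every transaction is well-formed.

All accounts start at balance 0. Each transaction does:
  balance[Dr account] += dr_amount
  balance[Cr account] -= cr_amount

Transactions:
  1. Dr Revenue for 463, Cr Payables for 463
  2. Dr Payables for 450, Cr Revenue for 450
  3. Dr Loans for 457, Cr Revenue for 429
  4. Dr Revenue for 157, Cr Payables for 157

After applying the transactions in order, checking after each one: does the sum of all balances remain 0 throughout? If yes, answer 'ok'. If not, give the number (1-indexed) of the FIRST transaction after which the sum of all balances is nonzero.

Answer: 3

Derivation:
After txn 1: dr=463 cr=463 sum_balances=0
After txn 2: dr=450 cr=450 sum_balances=0
After txn 3: dr=457 cr=429 sum_balances=28
After txn 4: dr=157 cr=157 sum_balances=28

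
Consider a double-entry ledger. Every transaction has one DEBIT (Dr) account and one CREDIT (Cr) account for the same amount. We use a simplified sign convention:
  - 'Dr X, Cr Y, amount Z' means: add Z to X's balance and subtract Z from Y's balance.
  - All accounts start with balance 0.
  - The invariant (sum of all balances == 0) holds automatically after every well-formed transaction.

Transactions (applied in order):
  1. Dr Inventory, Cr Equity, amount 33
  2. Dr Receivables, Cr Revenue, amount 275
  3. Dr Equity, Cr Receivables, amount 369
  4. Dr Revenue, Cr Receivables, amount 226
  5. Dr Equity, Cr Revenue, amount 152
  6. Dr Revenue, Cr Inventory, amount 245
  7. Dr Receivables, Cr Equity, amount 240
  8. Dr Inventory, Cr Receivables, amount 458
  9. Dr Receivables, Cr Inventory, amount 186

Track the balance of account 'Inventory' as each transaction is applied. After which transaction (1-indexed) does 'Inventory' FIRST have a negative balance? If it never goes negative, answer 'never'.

Answer: 6

Derivation:
After txn 1: Inventory=33
After txn 2: Inventory=33
After txn 3: Inventory=33
After txn 4: Inventory=33
After txn 5: Inventory=33
After txn 6: Inventory=-212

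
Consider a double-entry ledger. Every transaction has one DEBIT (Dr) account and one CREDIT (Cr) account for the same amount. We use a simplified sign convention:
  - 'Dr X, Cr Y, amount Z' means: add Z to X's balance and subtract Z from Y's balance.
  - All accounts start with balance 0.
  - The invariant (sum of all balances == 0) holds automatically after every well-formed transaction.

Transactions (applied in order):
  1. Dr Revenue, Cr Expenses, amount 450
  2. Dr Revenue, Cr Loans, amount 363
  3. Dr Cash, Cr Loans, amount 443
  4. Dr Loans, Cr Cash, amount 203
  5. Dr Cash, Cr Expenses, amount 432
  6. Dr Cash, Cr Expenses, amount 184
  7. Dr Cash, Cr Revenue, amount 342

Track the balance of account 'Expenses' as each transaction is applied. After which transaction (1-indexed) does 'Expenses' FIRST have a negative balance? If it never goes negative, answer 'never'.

After txn 1: Expenses=-450

Answer: 1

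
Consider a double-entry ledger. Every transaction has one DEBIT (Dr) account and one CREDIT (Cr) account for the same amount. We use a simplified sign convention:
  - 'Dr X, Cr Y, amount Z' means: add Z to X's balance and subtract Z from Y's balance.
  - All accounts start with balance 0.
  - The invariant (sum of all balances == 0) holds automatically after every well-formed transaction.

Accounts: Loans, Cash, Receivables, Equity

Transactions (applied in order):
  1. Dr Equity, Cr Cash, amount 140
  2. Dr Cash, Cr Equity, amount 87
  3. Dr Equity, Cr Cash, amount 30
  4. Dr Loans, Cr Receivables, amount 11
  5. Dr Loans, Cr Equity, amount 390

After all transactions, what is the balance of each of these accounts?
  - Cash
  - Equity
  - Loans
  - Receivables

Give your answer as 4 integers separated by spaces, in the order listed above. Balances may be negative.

Answer: -83 -307 401 -11

Derivation:
After txn 1 (Dr Equity, Cr Cash, amount 140): Cash=-140 Equity=140
After txn 2 (Dr Cash, Cr Equity, amount 87): Cash=-53 Equity=53
After txn 3 (Dr Equity, Cr Cash, amount 30): Cash=-83 Equity=83
After txn 4 (Dr Loans, Cr Receivables, amount 11): Cash=-83 Equity=83 Loans=11 Receivables=-11
After txn 5 (Dr Loans, Cr Equity, amount 390): Cash=-83 Equity=-307 Loans=401 Receivables=-11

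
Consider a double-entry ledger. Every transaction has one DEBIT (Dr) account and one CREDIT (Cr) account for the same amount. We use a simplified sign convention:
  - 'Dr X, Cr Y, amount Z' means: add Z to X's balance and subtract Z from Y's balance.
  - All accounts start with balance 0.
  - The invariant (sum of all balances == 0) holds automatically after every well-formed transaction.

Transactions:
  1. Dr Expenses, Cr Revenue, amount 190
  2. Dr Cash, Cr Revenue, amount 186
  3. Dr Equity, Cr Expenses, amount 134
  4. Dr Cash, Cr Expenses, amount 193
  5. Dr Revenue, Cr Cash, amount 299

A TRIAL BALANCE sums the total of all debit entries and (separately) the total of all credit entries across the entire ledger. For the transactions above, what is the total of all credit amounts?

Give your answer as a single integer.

Answer: 1002

Derivation:
Txn 1: credit+=190
Txn 2: credit+=186
Txn 3: credit+=134
Txn 4: credit+=193
Txn 5: credit+=299
Total credits = 1002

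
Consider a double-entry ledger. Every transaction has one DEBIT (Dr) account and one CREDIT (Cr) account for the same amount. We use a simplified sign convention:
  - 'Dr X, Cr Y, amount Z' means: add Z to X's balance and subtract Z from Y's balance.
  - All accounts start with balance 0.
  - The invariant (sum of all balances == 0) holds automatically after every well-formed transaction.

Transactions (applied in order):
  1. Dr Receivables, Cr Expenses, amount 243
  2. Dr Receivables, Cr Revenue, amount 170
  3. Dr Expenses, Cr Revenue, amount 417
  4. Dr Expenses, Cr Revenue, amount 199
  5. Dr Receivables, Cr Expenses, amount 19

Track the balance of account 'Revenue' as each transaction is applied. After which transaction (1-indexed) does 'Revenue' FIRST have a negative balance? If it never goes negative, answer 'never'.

After txn 1: Revenue=0
After txn 2: Revenue=-170

Answer: 2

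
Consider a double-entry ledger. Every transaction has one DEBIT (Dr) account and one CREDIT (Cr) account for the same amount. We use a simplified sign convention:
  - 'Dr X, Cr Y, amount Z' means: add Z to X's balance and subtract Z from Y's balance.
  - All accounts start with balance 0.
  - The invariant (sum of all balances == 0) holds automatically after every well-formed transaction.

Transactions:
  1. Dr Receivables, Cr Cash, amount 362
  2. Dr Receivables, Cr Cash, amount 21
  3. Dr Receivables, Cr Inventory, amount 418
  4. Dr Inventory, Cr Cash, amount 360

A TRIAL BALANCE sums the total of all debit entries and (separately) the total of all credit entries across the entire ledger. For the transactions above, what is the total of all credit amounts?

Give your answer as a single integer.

Answer: 1161

Derivation:
Txn 1: credit+=362
Txn 2: credit+=21
Txn 3: credit+=418
Txn 4: credit+=360
Total credits = 1161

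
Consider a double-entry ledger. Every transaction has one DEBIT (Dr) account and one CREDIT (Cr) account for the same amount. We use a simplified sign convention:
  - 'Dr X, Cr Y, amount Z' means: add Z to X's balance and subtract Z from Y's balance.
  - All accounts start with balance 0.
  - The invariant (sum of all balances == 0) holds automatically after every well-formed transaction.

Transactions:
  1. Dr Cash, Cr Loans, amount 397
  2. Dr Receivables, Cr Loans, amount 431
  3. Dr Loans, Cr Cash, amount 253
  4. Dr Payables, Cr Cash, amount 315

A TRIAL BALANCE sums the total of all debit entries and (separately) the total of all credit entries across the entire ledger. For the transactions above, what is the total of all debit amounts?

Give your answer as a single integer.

Txn 1: debit+=397
Txn 2: debit+=431
Txn 3: debit+=253
Txn 4: debit+=315
Total debits = 1396

Answer: 1396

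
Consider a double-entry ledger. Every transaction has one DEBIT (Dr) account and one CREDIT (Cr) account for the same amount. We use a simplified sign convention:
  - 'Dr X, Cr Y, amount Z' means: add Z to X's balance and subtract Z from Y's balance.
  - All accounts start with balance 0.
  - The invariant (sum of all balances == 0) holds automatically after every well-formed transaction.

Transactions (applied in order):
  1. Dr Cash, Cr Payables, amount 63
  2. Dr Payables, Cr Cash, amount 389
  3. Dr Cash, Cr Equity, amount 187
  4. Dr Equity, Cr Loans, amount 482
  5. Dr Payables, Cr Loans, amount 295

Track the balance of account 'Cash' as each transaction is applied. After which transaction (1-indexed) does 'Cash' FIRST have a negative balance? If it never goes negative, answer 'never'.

Answer: 2

Derivation:
After txn 1: Cash=63
After txn 2: Cash=-326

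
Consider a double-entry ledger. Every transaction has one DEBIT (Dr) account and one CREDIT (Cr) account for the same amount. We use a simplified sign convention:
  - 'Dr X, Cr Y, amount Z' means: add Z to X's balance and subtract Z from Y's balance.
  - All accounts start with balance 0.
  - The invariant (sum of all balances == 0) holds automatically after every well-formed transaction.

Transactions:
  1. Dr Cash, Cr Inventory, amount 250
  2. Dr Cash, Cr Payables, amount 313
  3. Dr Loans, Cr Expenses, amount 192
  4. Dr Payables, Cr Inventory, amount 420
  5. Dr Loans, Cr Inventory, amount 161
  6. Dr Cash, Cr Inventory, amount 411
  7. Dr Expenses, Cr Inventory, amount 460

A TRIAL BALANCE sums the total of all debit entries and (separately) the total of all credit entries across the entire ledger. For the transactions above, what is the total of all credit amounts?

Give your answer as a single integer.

Answer: 2207

Derivation:
Txn 1: credit+=250
Txn 2: credit+=313
Txn 3: credit+=192
Txn 4: credit+=420
Txn 5: credit+=161
Txn 6: credit+=411
Txn 7: credit+=460
Total credits = 2207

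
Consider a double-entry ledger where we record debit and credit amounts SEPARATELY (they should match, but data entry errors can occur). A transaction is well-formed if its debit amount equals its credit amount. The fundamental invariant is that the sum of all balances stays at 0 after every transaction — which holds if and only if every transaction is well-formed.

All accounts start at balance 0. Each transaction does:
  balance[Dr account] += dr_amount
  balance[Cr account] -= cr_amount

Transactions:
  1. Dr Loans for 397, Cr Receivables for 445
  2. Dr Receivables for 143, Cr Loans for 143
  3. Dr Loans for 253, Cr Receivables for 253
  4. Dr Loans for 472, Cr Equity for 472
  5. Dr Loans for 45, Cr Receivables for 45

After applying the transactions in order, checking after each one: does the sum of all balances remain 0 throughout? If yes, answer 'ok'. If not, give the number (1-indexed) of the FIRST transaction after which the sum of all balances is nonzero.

Answer: 1

Derivation:
After txn 1: dr=397 cr=445 sum_balances=-48
After txn 2: dr=143 cr=143 sum_balances=-48
After txn 3: dr=253 cr=253 sum_balances=-48
After txn 4: dr=472 cr=472 sum_balances=-48
After txn 5: dr=45 cr=45 sum_balances=-48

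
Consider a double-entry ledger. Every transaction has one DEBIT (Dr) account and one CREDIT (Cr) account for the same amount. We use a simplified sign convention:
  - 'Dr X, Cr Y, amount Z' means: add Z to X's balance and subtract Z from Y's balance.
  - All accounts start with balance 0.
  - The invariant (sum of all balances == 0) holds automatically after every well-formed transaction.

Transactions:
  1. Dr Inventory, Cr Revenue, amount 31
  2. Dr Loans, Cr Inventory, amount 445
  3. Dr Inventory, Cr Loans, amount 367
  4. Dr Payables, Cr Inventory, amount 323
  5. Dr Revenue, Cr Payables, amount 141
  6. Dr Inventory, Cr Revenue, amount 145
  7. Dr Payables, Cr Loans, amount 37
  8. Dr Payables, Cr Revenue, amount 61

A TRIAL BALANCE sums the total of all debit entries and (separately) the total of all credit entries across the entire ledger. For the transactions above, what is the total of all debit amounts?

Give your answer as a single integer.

Answer: 1550

Derivation:
Txn 1: debit+=31
Txn 2: debit+=445
Txn 3: debit+=367
Txn 4: debit+=323
Txn 5: debit+=141
Txn 6: debit+=145
Txn 7: debit+=37
Txn 8: debit+=61
Total debits = 1550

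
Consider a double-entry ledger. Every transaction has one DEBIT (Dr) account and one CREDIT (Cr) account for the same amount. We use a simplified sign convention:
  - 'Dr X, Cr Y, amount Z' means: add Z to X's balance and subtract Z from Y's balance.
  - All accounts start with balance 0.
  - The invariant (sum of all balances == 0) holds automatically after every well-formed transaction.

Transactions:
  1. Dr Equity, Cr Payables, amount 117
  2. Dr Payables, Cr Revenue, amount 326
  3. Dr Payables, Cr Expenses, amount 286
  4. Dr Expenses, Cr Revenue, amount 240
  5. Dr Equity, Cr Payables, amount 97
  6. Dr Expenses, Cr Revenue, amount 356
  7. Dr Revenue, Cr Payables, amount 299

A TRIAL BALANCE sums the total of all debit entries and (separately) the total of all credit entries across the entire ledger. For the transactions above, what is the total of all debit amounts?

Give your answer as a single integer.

Txn 1: debit+=117
Txn 2: debit+=326
Txn 3: debit+=286
Txn 4: debit+=240
Txn 5: debit+=97
Txn 6: debit+=356
Txn 7: debit+=299
Total debits = 1721

Answer: 1721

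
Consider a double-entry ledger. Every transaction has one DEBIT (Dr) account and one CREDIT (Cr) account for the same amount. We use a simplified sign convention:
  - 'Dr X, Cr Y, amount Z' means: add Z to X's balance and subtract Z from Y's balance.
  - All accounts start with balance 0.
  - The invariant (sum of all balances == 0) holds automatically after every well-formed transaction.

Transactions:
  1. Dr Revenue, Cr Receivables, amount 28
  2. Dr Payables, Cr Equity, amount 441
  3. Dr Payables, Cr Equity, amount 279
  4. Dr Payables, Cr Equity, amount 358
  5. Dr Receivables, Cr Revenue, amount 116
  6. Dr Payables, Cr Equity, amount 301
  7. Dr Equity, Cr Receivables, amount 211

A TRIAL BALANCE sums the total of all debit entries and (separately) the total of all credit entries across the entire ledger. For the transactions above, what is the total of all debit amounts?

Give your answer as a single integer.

Answer: 1734

Derivation:
Txn 1: debit+=28
Txn 2: debit+=441
Txn 3: debit+=279
Txn 4: debit+=358
Txn 5: debit+=116
Txn 6: debit+=301
Txn 7: debit+=211
Total debits = 1734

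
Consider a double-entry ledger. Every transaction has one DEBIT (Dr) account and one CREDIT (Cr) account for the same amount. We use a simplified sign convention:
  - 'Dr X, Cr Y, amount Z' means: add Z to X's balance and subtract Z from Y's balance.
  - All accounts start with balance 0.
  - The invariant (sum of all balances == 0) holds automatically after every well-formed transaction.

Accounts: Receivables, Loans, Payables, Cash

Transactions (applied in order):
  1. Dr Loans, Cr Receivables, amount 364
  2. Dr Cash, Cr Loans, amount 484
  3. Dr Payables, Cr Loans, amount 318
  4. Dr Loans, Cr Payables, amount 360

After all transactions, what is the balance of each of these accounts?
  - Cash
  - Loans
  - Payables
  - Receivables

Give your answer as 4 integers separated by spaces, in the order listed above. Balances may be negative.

After txn 1 (Dr Loans, Cr Receivables, amount 364): Loans=364 Receivables=-364
After txn 2 (Dr Cash, Cr Loans, amount 484): Cash=484 Loans=-120 Receivables=-364
After txn 3 (Dr Payables, Cr Loans, amount 318): Cash=484 Loans=-438 Payables=318 Receivables=-364
After txn 4 (Dr Loans, Cr Payables, amount 360): Cash=484 Loans=-78 Payables=-42 Receivables=-364

Answer: 484 -78 -42 -364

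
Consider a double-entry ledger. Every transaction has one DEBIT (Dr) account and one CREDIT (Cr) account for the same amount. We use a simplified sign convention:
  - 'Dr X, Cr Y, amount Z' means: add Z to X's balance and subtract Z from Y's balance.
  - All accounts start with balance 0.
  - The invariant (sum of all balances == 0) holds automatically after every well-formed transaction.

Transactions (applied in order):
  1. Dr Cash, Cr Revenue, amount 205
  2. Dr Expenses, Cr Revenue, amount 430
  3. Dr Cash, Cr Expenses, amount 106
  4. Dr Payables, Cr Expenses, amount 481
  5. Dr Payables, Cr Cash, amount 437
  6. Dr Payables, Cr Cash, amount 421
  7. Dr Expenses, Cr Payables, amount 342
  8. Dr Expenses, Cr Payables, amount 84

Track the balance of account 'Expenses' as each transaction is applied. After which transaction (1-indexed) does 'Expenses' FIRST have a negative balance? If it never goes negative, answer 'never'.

After txn 1: Expenses=0
After txn 2: Expenses=430
After txn 3: Expenses=324
After txn 4: Expenses=-157

Answer: 4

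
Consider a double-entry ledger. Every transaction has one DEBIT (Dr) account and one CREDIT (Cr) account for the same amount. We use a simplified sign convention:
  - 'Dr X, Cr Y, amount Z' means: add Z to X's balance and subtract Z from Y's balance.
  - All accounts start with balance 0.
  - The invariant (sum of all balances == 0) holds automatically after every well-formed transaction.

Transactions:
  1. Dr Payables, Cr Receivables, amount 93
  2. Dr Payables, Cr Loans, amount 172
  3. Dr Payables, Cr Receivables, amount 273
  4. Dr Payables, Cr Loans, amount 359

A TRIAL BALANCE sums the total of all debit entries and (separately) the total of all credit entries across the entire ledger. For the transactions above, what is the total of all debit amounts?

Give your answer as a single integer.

Txn 1: debit+=93
Txn 2: debit+=172
Txn 3: debit+=273
Txn 4: debit+=359
Total debits = 897

Answer: 897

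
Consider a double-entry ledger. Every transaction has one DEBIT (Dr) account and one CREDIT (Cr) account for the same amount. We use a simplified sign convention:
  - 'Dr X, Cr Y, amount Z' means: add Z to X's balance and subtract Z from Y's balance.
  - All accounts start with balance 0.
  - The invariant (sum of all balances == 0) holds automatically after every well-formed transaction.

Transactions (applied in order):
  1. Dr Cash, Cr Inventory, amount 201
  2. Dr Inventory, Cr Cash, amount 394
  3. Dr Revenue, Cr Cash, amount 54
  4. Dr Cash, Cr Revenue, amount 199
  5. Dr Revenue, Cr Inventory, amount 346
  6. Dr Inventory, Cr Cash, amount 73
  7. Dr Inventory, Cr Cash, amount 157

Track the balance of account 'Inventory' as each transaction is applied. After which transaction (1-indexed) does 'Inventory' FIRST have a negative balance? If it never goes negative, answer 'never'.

Answer: 1

Derivation:
After txn 1: Inventory=-201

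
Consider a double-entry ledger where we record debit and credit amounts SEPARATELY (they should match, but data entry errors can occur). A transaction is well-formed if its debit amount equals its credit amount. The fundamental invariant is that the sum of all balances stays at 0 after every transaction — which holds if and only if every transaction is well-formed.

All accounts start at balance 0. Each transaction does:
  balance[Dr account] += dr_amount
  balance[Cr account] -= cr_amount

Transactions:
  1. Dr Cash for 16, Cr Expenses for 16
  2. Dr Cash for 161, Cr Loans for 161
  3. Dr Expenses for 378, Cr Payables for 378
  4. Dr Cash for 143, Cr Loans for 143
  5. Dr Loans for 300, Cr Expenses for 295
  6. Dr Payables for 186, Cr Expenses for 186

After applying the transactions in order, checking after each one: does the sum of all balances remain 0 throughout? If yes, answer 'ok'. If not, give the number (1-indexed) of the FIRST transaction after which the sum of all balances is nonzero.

Answer: 5

Derivation:
After txn 1: dr=16 cr=16 sum_balances=0
After txn 2: dr=161 cr=161 sum_balances=0
After txn 3: dr=378 cr=378 sum_balances=0
After txn 4: dr=143 cr=143 sum_balances=0
After txn 5: dr=300 cr=295 sum_balances=5
After txn 6: dr=186 cr=186 sum_balances=5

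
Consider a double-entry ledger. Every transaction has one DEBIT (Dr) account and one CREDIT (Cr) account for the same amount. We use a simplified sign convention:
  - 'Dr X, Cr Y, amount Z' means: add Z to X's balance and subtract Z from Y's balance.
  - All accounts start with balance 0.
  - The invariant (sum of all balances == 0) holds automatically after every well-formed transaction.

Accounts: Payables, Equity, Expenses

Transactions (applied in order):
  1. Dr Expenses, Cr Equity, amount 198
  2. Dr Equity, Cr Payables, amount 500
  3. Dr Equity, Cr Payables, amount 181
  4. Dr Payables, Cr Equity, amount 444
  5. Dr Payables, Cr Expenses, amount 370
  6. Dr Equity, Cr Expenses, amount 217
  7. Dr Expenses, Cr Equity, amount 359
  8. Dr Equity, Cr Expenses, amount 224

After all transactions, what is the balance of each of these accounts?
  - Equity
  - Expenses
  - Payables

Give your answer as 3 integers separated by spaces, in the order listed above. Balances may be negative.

Answer: 121 -254 133

Derivation:
After txn 1 (Dr Expenses, Cr Equity, amount 198): Equity=-198 Expenses=198
After txn 2 (Dr Equity, Cr Payables, amount 500): Equity=302 Expenses=198 Payables=-500
After txn 3 (Dr Equity, Cr Payables, amount 181): Equity=483 Expenses=198 Payables=-681
After txn 4 (Dr Payables, Cr Equity, amount 444): Equity=39 Expenses=198 Payables=-237
After txn 5 (Dr Payables, Cr Expenses, amount 370): Equity=39 Expenses=-172 Payables=133
After txn 6 (Dr Equity, Cr Expenses, amount 217): Equity=256 Expenses=-389 Payables=133
After txn 7 (Dr Expenses, Cr Equity, amount 359): Equity=-103 Expenses=-30 Payables=133
After txn 8 (Dr Equity, Cr Expenses, amount 224): Equity=121 Expenses=-254 Payables=133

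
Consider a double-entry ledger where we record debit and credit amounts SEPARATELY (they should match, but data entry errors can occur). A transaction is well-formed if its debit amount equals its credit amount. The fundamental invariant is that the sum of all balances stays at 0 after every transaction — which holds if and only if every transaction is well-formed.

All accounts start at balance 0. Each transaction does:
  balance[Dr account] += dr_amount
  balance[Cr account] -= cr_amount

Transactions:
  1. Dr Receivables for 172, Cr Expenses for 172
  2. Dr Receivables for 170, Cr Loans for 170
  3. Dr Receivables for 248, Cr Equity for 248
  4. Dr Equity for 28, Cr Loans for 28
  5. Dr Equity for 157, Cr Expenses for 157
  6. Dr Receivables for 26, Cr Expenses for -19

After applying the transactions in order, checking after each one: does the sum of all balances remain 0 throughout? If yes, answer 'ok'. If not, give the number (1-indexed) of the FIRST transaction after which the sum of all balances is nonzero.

After txn 1: dr=172 cr=172 sum_balances=0
After txn 2: dr=170 cr=170 sum_balances=0
After txn 3: dr=248 cr=248 sum_balances=0
After txn 4: dr=28 cr=28 sum_balances=0
After txn 5: dr=157 cr=157 sum_balances=0
After txn 6: dr=26 cr=-19 sum_balances=45

Answer: 6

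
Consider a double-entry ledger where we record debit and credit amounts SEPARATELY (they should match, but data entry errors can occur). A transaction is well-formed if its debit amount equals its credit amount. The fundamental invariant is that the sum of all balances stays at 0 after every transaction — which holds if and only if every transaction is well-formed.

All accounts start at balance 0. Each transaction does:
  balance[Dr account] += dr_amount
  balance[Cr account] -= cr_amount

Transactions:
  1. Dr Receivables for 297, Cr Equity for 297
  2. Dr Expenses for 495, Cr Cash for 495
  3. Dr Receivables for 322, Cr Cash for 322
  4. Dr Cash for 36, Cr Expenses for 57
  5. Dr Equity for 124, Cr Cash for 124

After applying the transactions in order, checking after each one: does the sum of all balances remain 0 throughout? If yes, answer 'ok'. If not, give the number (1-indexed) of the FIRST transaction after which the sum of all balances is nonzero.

Answer: 4

Derivation:
After txn 1: dr=297 cr=297 sum_balances=0
After txn 2: dr=495 cr=495 sum_balances=0
After txn 3: dr=322 cr=322 sum_balances=0
After txn 4: dr=36 cr=57 sum_balances=-21
After txn 5: dr=124 cr=124 sum_balances=-21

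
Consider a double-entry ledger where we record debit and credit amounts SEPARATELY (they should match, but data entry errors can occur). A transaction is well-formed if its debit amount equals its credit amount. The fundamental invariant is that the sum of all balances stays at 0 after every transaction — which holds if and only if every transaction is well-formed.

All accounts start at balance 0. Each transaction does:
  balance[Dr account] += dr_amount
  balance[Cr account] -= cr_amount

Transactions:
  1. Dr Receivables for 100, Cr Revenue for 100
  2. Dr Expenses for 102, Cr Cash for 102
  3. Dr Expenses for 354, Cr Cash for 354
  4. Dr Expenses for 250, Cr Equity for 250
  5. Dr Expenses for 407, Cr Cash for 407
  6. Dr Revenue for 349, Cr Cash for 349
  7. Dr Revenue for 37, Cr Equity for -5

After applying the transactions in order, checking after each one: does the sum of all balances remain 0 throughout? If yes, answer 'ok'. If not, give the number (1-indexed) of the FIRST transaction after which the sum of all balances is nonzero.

After txn 1: dr=100 cr=100 sum_balances=0
After txn 2: dr=102 cr=102 sum_balances=0
After txn 3: dr=354 cr=354 sum_balances=0
After txn 4: dr=250 cr=250 sum_balances=0
After txn 5: dr=407 cr=407 sum_balances=0
After txn 6: dr=349 cr=349 sum_balances=0
After txn 7: dr=37 cr=-5 sum_balances=42

Answer: 7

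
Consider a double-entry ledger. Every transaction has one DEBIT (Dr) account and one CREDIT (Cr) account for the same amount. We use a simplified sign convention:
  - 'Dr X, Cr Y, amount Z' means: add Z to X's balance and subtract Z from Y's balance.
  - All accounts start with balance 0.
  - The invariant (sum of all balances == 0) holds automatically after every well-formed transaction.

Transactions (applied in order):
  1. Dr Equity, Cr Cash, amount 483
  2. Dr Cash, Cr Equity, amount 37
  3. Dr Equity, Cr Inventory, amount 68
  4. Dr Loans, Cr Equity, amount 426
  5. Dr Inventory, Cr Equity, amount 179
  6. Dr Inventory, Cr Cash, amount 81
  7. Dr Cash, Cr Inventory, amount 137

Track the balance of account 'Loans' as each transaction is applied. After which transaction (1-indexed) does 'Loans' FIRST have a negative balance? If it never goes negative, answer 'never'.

Answer: never

Derivation:
After txn 1: Loans=0
After txn 2: Loans=0
After txn 3: Loans=0
After txn 4: Loans=426
After txn 5: Loans=426
After txn 6: Loans=426
After txn 7: Loans=426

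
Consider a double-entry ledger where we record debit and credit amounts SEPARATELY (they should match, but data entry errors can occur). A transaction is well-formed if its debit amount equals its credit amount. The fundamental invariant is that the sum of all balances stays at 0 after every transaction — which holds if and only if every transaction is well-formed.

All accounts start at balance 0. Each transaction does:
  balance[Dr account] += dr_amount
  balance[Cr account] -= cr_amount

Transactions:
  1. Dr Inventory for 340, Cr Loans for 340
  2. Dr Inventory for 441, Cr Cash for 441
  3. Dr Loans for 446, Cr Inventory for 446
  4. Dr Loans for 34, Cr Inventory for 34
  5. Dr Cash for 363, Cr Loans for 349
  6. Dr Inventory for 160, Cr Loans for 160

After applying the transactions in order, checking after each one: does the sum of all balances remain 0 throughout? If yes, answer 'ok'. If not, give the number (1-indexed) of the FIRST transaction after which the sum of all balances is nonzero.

Answer: 5

Derivation:
After txn 1: dr=340 cr=340 sum_balances=0
After txn 2: dr=441 cr=441 sum_balances=0
After txn 3: dr=446 cr=446 sum_balances=0
After txn 4: dr=34 cr=34 sum_balances=0
After txn 5: dr=363 cr=349 sum_balances=14
After txn 6: dr=160 cr=160 sum_balances=14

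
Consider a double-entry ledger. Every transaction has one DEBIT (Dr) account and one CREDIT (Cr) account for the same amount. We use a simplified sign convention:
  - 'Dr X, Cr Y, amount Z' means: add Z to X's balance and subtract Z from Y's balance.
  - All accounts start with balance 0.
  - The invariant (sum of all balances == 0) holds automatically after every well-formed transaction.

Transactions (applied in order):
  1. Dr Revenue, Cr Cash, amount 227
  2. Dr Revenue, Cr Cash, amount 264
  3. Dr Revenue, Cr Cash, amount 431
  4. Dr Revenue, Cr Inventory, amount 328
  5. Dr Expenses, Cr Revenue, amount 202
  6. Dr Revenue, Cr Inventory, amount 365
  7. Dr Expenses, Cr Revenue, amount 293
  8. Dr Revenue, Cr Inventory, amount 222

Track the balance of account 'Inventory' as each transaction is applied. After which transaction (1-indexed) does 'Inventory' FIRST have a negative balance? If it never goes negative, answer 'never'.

After txn 1: Inventory=0
After txn 2: Inventory=0
After txn 3: Inventory=0
After txn 4: Inventory=-328

Answer: 4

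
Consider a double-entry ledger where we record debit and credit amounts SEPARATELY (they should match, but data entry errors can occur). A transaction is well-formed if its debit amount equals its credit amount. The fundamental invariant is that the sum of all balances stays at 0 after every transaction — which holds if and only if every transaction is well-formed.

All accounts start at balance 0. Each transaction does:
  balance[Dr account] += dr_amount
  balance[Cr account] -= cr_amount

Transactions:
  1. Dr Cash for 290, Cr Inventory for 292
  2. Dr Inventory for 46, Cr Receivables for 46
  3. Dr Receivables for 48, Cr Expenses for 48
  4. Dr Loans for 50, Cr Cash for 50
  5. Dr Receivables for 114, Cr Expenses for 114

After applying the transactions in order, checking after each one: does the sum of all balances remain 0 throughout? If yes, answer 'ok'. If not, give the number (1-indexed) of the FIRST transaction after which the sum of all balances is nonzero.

Answer: 1

Derivation:
After txn 1: dr=290 cr=292 sum_balances=-2
After txn 2: dr=46 cr=46 sum_balances=-2
After txn 3: dr=48 cr=48 sum_balances=-2
After txn 4: dr=50 cr=50 sum_balances=-2
After txn 5: dr=114 cr=114 sum_balances=-2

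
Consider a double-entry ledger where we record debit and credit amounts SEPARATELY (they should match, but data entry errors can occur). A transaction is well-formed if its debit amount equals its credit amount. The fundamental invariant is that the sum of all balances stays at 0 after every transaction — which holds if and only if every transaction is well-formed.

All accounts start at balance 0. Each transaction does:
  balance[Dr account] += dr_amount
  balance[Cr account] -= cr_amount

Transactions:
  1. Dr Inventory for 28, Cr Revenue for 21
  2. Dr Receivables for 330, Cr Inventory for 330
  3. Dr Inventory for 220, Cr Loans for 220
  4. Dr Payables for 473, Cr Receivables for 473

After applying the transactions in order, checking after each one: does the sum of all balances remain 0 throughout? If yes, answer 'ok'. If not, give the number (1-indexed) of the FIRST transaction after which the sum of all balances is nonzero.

After txn 1: dr=28 cr=21 sum_balances=7
After txn 2: dr=330 cr=330 sum_balances=7
After txn 3: dr=220 cr=220 sum_balances=7
After txn 4: dr=473 cr=473 sum_balances=7

Answer: 1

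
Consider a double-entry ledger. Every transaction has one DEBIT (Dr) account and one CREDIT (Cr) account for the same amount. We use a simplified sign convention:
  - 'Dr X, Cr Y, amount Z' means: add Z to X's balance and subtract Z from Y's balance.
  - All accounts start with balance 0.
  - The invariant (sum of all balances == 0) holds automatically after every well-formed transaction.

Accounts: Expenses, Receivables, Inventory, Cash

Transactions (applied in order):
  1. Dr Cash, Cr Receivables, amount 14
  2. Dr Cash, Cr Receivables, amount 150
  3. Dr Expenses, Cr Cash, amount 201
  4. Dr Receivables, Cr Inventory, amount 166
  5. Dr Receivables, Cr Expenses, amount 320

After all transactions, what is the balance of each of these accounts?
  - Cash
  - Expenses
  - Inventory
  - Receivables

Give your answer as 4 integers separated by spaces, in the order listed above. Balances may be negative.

Answer: -37 -119 -166 322

Derivation:
After txn 1 (Dr Cash, Cr Receivables, amount 14): Cash=14 Receivables=-14
After txn 2 (Dr Cash, Cr Receivables, amount 150): Cash=164 Receivables=-164
After txn 3 (Dr Expenses, Cr Cash, amount 201): Cash=-37 Expenses=201 Receivables=-164
After txn 4 (Dr Receivables, Cr Inventory, amount 166): Cash=-37 Expenses=201 Inventory=-166 Receivables=2
After txn 5 (Dr Receivables, Cr Expenses, amount 320): Cash=-37 Expenses=-119 Inventory=-166 Receivables=322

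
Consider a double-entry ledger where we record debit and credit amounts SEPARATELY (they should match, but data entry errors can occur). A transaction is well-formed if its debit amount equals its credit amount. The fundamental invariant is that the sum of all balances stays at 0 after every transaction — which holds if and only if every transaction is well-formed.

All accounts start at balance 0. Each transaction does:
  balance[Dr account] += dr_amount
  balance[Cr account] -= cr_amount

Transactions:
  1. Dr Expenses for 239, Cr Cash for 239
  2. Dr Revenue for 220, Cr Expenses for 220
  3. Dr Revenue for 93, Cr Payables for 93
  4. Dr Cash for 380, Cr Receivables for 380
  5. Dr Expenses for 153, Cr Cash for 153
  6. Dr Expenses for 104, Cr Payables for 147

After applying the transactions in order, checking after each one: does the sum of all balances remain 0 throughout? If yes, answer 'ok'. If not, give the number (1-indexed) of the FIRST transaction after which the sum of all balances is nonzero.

Answer: 6

Derivation:
After txn 1: dr=239 cr=239 sum_balances=0
After txn 2: dr=220 cr=220 sum_balances=0
After txn 3: dr=93 cr=93 sum_balances=0
After txn 4: dr=380 cr=380 sum_balances=0
After txn 5: dr=153 cr=153 sum_balances=0
After txn 6: dr=104 cr=147 sum_balances=-43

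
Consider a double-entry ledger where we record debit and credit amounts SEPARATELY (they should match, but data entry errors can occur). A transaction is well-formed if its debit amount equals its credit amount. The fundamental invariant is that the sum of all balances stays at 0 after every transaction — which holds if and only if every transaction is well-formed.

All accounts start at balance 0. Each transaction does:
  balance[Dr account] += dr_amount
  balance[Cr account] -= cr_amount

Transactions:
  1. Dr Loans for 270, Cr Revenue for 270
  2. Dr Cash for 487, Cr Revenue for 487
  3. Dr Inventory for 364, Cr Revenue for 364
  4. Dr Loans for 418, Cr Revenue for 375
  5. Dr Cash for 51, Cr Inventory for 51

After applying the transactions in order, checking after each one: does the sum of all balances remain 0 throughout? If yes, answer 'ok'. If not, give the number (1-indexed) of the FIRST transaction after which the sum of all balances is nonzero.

After txn 1: dr=270 cr=270 sum_balances=0
After txn 2: dr=487 cr=487 sum_balances=0
After txn 3: dr=364 cr=364 sum_balances=0
After txn 4: dr=418 cr=375 sum_balances=43
After txn 5: dr=51 cr=51 sum_balances=43

Answer: 4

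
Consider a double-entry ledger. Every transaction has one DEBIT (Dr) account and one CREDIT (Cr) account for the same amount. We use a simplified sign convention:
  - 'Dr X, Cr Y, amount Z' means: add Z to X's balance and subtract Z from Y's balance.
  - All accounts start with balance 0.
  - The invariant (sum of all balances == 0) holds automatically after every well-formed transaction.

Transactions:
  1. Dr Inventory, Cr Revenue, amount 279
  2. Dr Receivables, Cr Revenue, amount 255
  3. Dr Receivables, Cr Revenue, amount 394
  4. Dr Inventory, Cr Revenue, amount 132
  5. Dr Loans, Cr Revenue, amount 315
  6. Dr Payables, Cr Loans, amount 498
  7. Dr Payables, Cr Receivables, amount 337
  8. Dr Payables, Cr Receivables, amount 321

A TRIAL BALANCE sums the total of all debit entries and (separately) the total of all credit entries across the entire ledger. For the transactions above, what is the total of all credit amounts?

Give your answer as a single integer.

Txn 1: credit+=279
Txn 2: credit+=255
Txn 3: credit+=394
Txn 4: credit+=132
Txn 5: credit+=315
Txn 6: credit+=498
Txn 7: credit+=337
Txn 8: credit+=321
Total credits = 2531

Answer: 2531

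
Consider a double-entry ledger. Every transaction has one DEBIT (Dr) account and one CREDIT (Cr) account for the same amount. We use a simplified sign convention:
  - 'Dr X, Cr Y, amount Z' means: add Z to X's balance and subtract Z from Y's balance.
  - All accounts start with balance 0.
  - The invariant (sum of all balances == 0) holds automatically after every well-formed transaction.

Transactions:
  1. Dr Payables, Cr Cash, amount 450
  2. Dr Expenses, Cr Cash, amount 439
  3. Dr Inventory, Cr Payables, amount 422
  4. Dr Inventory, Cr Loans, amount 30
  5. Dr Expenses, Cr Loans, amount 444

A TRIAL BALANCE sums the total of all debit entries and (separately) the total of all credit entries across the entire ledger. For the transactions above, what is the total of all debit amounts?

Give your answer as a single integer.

Answer: 1785

Derivation:
Txn 1: debit+=450
Txn 2: debit+=439
Txn 3: debit+=422
Txn 4: debit+=30
Txn 5: debit+=444
Total debits = 1785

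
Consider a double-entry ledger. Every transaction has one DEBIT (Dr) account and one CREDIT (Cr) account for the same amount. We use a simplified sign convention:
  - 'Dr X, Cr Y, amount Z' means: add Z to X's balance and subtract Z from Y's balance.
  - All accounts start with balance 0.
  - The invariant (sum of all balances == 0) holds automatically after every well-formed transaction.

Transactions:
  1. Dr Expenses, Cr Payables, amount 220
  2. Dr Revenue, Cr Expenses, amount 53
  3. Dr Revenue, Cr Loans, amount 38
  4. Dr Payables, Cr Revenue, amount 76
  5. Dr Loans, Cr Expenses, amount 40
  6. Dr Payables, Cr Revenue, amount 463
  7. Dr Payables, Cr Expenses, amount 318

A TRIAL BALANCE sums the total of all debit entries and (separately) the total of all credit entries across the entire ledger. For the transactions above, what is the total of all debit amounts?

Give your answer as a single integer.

Txn 1: debit+=220
Txn 2: debit+=53
Txn 3: debit+=38
Txn 4: debit+=76
Txn 5: debit+=40
Txn 6: debit+=463
Txn 7: debit+=318
Total debits = 1208

Answer: 1208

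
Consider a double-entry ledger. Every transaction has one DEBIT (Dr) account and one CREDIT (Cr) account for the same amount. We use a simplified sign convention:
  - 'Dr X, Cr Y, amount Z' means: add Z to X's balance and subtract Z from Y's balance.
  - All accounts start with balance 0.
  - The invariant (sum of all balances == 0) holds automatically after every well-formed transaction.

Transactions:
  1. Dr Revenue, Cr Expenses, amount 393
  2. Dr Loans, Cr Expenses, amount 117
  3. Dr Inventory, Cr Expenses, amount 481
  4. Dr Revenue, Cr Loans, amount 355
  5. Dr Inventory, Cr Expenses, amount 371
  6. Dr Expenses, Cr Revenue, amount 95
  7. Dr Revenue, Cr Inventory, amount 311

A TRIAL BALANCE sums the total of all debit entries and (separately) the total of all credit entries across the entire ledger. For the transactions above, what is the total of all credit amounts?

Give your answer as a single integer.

Txn 1: credit+=393
Txn 2: credit+=117
Txn 3: credit+=481
Txn 4: credit+=355
Txn 5: credit+=371
Txn 6: credit+=95
Txn 7: credit+=311
Total credits = 2123

Answer: 2123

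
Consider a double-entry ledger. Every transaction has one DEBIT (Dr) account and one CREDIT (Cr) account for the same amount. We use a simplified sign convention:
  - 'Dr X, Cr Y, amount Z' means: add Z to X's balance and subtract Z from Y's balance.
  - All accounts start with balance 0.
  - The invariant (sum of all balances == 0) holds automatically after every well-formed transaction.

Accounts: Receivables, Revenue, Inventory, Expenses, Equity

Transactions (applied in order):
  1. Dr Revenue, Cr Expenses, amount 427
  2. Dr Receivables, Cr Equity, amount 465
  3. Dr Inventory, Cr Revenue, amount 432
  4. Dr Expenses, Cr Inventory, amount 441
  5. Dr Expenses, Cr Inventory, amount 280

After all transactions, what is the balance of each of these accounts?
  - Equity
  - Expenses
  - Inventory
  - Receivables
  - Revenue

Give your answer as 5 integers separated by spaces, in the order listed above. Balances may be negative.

Answer: -465 294 -289 465 -5

Derivation:
After txn 1 (Dr Revenue, Cr Expenses, amount 427): Expenses=-427 Revenue=427
After txn 2 (Dr Receivables, Cr Equity, amount 465): Equity=-465 Expenses=-427 Receivables=465 Revenue=427
After txn 3 (Dr Inventory, Cr Revenue, amount 432): Equity=-465 Expenses=-427 Inventory=432 Receivables=465 Revenue=-5
After txn 4 (Dr Expenses, Cr Inventory, amount 441): Equity=-465 Expenses=14 Inventory=-9 Receivables=465 Revenue=-5
After txn 5 (Dr Expenses, Cr Inventory, amount 280): Equity=-465 Expenses=294 Inventory=-289 Receivables=465 Revenue=-5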